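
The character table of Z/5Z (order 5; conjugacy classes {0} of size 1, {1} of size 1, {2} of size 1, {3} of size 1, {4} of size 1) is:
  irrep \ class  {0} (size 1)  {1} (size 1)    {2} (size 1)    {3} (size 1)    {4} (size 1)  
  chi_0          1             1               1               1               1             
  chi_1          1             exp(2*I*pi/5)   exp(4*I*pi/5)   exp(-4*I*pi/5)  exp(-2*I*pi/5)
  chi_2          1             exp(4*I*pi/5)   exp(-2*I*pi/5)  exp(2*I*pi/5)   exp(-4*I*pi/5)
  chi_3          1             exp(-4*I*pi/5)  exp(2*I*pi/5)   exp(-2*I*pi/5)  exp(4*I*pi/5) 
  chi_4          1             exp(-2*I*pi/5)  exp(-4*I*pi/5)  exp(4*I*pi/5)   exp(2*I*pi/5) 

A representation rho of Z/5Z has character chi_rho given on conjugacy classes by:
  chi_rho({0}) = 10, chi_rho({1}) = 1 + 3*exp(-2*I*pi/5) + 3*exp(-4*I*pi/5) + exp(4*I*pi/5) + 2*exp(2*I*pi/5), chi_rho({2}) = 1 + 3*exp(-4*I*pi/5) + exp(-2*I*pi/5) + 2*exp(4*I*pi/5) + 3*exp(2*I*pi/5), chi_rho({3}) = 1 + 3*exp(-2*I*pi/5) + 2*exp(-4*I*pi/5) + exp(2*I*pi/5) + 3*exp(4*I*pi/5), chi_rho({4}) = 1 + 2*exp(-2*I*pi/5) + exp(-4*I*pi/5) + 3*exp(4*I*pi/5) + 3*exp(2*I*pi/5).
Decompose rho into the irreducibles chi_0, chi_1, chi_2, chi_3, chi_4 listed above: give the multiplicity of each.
Multiplicities: chi_0: 1, chi_1: 2, chi_2: 1, chi_3: 3, chi_4: 3.

Explanation: Use <chi_rho, chi> = (1/|G|) sum_C |C| * chi_rho(C) * conj(chi(C)) with |G| = 5 for each irreducible chi in the table:
  <chi_rho, chi_0> = (1/5)[1*(10)*conj(1) + 1*(1 + 3*exp(-2*I*pi/5) + 3*exp(-4*I*pi/5) + exp(4*I*pi/5) + 2*exp(2*I*pi/5))*conj(1) + 1*(1 + 3*exp(-4*I*pi/5) + exp(-2*I*pi/5) + 2*exp(4*I*pi/5) + 3*exp(2*I*pi/5))*conj(1) + 1*(1 + 3*exp(-2*I*pi/5) + 2*exp(-4*I*pi/5) + exp(2*I*pi/5) + 3*exp(4*I*pi/5))*conj(1) + 1*(1 + 2*exp(-2*I*pi/5) + exp(-4*I*pi/5) + 3*exp(4*I*pi/5) + 3*exp(2*I*pi/5))*conj(1)]
      = (1/5)[(10) + (1 + 3*exp(-2*I*pi/5) + 3*exp(-4*I*pi/5) + exp(4*I*pi/5) + 2*exp(2*I*pi/5)) + (1 + 3*exp(-4*I*pi/5) + exp(-2*I*pi/5) + 2*exp(4*I*pi/5) + 3*exp(2*I*pi/5)) + (1 + 3*exp(-2*I*pi/5) + 2*exp(-4*I*pi/5) + exp(2*I*pi/5) + 3*exp(4*I*pi/5)) + (1 + 2*exp(-2*I*pi/5) + exp(-4*I*pi/5) + 3*exp(4*I*pi/5) + 3*exp(2*I*pi/5))] = 5/5 = 1
  <chi_rho, chi_1> = (1/5)[1*(10)*conj(1) + 1*(1 + 3*exp(-2*I*pi/5) + 3*exp(-4*I*pi/5) + exp(4*I*pi/5) + 2*exp(2*I*pi/5))*conj(exp(2*I*pi/5)) + 1*(1 + 3*exp(-4*I*pi/5) + exp(-2*I*pi/5) + 2*exp(4*I*pi/5) + 3*exp(2*I*pi/5))*conj(exp(4*I*pi/5)) + 1*(1 + 3*exp(-2*I*pi/5) + 2*exp(-4*I*pi/5) + exp(2*I*pi/5) + 3*exp(4*I*pi/5))*conj(exp(-4*I*pi/5)) + 1*(1 + 2*exp(-2*I*pi/5) + exp(-4*I*pi/5) + 3*exp(4*I*pi/5) + 3*exp(2*I*pi/5))*conj(exp(-2*I*pi/5))]
      = (1/5)[(10) + (2 + 3*exp(-4*I*pi/5) + exp(-2*I*pi/5) + exp(2*I*pi/5) + 3*exp(4*I*pi/5)) + (2 + 3*exp(-2*I*pi/5) + exp(-4*I*pi/5) + exp(4*I*pi/5) + 3*exp(2*I*pi/5)) + (2 + 3*exp(-2*I*pi/5) + exp(-4*I*pi/5) + exp(4*I*pi/5) + 3*exp(2*I*pi/5)) + (2 + 3*exp(-4*I*pi/5) + exp(-2*I*pi/5) + exp(2*I*pi/5) + 3*exp(4*I*pi/5))] = 10/5 = 2
  <chi_rho, chi_2> = (1/5)[1*(10)*conj(1) + 1*(1 + 3*exp(-2*I*pi/5) + 3*exp(-4*I*pi/5) + exp(4*I*pi/5) + 2*exp(2*I*pi/5))*conj(exp(4*I*pi/5)) + 1*(1 + 3*exp(-4*I*pi/5) + exp(-2*I*pi/5) + 2*exp(4*I*pi/5) + 3*exp(2*I*pi/5))*conj(exp(-2*I*pi/5)) + 1*(1 + 3*exp(-2*I*pi/5) + 2*exp(-4*I*pi/5) + exp(2*I*pi/5) + 3*exp(4*I*pi/5))*conj(exp(2*I*pi/5)) + 1*(1 + 2*exp(-2*I*pi/5) + exp(-4*I*pi/5) + 3*exp(4*I*pi/5) + 3*exp(2*I*pi/5))*conj(exp(-4*I*pi/5))]
      = (1/5)[(10) + (1 + 2*exp(-2*I*pi/5) + exp(-4*I*pi/5) + 3*exp(4*I*pi/5) + 3*exp(2*I*pi/5)) + (1 + 3*exp(-2*I*pi/5) + 2*exp(-4*I*pi/5) + exp(2*I*pi/5) + 3*exp(4*I*pi/5)) + (1 + 3*exp(-4*I*pi/5) + exp(-2*I*pi/5) + 2*exp(4*I*pi/5) + 3*exp(2*I*pi/5)) + (1 + 3*exp(-2*I*pi/5) + 3*exp(-4*I*pi/5) + exp(4*I*pi/5) + 2*exp(2*I*pi/5))] = 5/5 = 1
  <chi_rho, chi_3> = (1/5)[1*(10)*conj(1) + 1*(1 + 3*exp(-2*I*pi/5) + 3*exp(-4*I*pi/5) + exp(4*I*pi/5) + 2*exp(2*I*pi/5))*conj(exp(-4*I*pi/5)) + 1*(1 + 3*exp(-4*I*pi/5) + exp(-2*I*pi/5) + 2*exp(4*I*pi/5) + 3*exp(2*I*pi/5))*conj(exp(2*I*pi/5)) + 1*(1 + 3*exp(-2*I*pi/5) + 2*exp(-4*I*pi/5) + exp(2*I*pi/5) + 3*exp(4*I*pi/5))*conj(exp(-2*I*pi/5)) + 1*(1 + 2*exp(-2*I*pi/5) + exp(-4*I*pi/5) + 3*exp(4*I*pi/5) + 3*exp(2*I*pi/5))*conj(exp(4*I*pi/5))]
      = (1/5)[(10) + (3 + 2*exp(-4*I*pi/5) + exp(-2*I*pi/5) + exp(4*I*pi/5) + 3*exp(2*I*pi/5)) + (3 + exp(-2*I*pi/5) + exp(-4*I*pi/5) + 3*exp(4*I*pi/5) + 2*exp(2*I*pi/5)) + (3 + 2*exp(-2*I*pi/5) + 3*exp(-4*I*pi/5) + exp(4*I*pi/5) + exp(2*I*pi/5)) + (3 + 3*exp(-2*I*pi/5) + exp(-4*I*pi/5) + exp(2*I*pi/5) + 2*exp(4*I*pi/5))] = 15/5 = 3
  <chi_rho, chi_4> = (1/5)[1*(10)*conj(1) + 1*(1 + 3*exp(-2*I*pi/5) + 3*exp(-4*I*pi/5) + exp(4*I*pi/5) + 2*exp(2*I*pi/5))*conj(exp(-2*I*pi/5)) + 1*(1 + 3*exp(-4*I*pi/5) + exp(-2*I*pi/5) + 2*exp(4*I*pi/5) + 3*exp(2*I*pi/5))*conj(exp(-4*I*pi/5)) + 1*(1 + 3*exp(-2*I*pi/5) + 2*exp(-4*I*pi/5) + exp(2*I*pi/5) + 3*exp(4*I*pi/5))*conj(exp(4*I*pi/5)) + 1*(1 + 2*exp(-2*I*pi/5) + exp(-4*I*pi/5) + 3*exp(4*I*pi/5) + 3*exp(2*I*pi/5))*conj(exp(2*I*pi/5))]
      = (1/5)[(10) + (3 + 3*exp(-2*I*pi/5) + exp(-4*I*pi/5) + exp(2*I*pi/5) + 2*exp(4*I*pi/5)) + (3 + 2*exp(-2*I*pi/5) + 3*exp(-4*I*pi/5) + exp(4*I*pi/5) + exp(2*I*pi/5)) + (3 + exp(-2*I*pi/5) + exp(-4*I*pi/5) + 3*exp(4*I*pi/5) + 2*exp(2*I*pi/5)) + (3 + 2*exp(-4*I*pi/5) + exp(-2*I*pi/5) + exp(4*I*pi/5) + 3*exp(2*I*pi/5))] = 15/5 = 3
(Exp terms are combined using exp(i*s)*conj(exp(i*t)) = exp(i*(s-t)), and sums of them are collapsed using the identity that for every m > 1 the m distinct m-th roots of unity sum to 0, e.g. 1 + exp(2*I*pi/3) + exp(-2*I*pi/3) = 0.)
Dimension check: dim(rho) = sum (mult * dim) = 1*1 + 2*1 + 1*1 + 3*1 + 3*1 = 10 = chi_rho(e) = 10.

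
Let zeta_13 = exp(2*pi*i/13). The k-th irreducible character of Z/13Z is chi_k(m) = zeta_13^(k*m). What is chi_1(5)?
chi_1(5) = zeta_13^5 = exp(10*I*pi/13)

Working: chi_1(5) = zeta_13^(1*5) = zeta_13^5. Since zeta_13^13 = 1, this equals zeta_13^5 = exp(2*pi*i*5/13) = exp(10*I*pi/13).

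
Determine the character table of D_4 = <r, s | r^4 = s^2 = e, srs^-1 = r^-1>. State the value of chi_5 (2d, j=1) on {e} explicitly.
Conjugacy classes: {e} of size 1, {r^2} of size 1, {r^1, r^3} of size 2, {s, sr^2, ...} of size 2, {sr, sr^3, ...} of size 2.
Character table:
  irrep \ class              {e} (size 1)  {r^2} (size 1)  {r^1, r^3} (size 2)  {s, sr^2, ...} (size 2)  {sr, sr^3, ...} (size 2)
  chi_1 (triv)               1             1               1                    1                        1                       
  chi_2 (sign: r->1, s->-1)  1             1               1                    -1                       -1                      
  chi_3 (r->-1, s->1)        1             1               -1                   1                        -1                      
  chi_4 (r->-1, s->-1)       1             1               -1                   -1                       1                       
  chi_5 (2d, j=1)            2             -2              0                    0                        0                       

Spot check: chi_5 (2d, j=1) on {e} = 2.

Reasoning: D_4 has order 2*4 = 8 with 5 conjugacy classes, hence 5 irreducibles. Sum of squared dims 1 + 1 + 1 + 1 + 4 = 8 = |G|. Linear characters come from the abelianisation; the 2-dimensional irreps have character r^k -> 2*cos(2*pi*j*k/4), reflections -> 0.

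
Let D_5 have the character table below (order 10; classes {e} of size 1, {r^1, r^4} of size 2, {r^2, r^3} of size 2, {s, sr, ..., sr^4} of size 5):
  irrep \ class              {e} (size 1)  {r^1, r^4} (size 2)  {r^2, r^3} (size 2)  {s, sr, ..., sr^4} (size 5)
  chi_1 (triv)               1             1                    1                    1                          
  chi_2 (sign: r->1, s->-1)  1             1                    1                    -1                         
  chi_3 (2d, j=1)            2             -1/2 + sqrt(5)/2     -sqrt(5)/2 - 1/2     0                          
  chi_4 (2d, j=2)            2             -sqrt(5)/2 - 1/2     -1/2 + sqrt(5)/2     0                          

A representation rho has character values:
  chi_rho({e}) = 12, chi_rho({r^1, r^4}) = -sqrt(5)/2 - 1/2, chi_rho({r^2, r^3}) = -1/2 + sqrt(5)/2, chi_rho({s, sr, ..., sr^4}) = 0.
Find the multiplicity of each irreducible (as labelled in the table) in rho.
Multiplicities: chi_1: 1, chi_2: 1, chi_3: 2, chi_4: 3.

Argument: Use <chi_rho, chi> = (1/|G|) sum_C |C| * chi_rho(C) * conj(chi(C)) with |G| = 10 for each irreducible chi in the table:
  <chi_rho, chi_1> = (1/10)[1*(12)*conj(1) + 2*(-sqrt(5)/2 - 1/2)*conj(1) + 2*(-1/2 + sqrt(5)/2)*conj(1) + 5*(0)*conj(1)]
      = (1/10)[(12) + (-sqrt(5) - 1) + (-1 + sqrt(5)) + (0)] = 10/10 = 1
  <chi_rho, chi_2> = (1/10)[1*(12)*conj(1) + 2*(-sqrt(5)/2 - 1/2)*conj(1) + 2*(-1/2 + sqrt(5)/2)*conj(1) + 5*(0)*conj(-1)]
      = (1/10)[(12) + (-sqrt(5) - 1) + (-1 + sqrt(5)) + (0)] = 10/10 = 1
  <chi_rho, chi_3> = (1/10)[1*(12)*conj(2) + 2*(-sqrt(5)/2 - 1/2)*conj(-1/2 + sqrt(5)/2) + 2*(-1/2 + sqrt(5)/2)*conj(-sqrt(5)/2 - 1/2) + 5*(0)*conj(0)]
      = (1/10)[(24) + (-2) + (-2) + (0)] = 20/10 = 2
  <chi_rho, chi_4> = (1/10)[1*(12)*conj(2) + 2*(-sqrt(5)/2 - 1/2)*conj(-sqrt(5)/2 - 1/2) + 2*(-1/2 + sqrt(5)/2)*conj(-1/2 + sqrt(5)/2) + 5*(0)*conj(0)]
      = (1/10)[(24) + (sqrt(5) + 3) + (3 - sqrt(5)) + (0)] = 30/10 = 3
Dimension check: dim(rho) = sum (mult * dim) = 1*1 + 1*1 + 2*2 + 3*2 = 12 = chi_rho(e) = 12.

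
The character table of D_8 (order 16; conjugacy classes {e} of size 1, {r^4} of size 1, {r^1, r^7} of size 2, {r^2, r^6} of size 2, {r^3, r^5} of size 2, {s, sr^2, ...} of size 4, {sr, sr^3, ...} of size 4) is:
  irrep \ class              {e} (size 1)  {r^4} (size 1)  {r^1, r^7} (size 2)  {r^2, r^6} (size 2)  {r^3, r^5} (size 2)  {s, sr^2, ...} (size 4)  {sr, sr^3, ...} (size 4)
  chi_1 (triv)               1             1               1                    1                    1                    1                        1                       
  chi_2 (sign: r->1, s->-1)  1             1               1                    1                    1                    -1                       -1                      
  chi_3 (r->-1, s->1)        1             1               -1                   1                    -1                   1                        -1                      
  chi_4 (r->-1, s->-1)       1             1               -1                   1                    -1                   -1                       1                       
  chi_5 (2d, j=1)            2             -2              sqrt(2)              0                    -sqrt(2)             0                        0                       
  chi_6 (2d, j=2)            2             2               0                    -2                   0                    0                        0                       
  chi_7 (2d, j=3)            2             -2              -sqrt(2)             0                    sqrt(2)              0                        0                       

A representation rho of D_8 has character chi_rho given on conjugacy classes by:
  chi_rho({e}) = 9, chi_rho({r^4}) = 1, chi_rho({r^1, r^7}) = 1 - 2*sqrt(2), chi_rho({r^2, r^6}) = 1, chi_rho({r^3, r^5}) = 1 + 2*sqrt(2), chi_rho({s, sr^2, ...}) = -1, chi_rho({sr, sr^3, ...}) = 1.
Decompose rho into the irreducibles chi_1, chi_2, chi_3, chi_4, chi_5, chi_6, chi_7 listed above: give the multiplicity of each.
Multiplicities: chi_1: 1, chi_2: 1, chi_3: 0, chi_4: 1, chi_5: 0, chi_6: 1, chi_7: 2.

Details: Use <chi_rho, chi> = (1/|G|) sum_C |C| * chi_rho(C) * conj(chi(C)) with |G| = 16 for each irreducible chi in the table:
  <chi_rho, chi_1> = (1/16)[1*(9)*conj(1) + 1*(1)*conj(1) + 2*(1 - 2*sqrt(2))*conj(1) + 2*(1)*conj(1) + 2*(1 + 2*sqrt(2))*conj(1) + 4*(-1)*conj(1) + 4*(1)*conj(1)]
      = (1/16)[(9) + (1) + (2 - 4*sqrt(2)) + (2) + (2 + 4*sqrt(2)) + (-4) + (4)] = 16/16 = 1
  <chi_rho, chi_2> = (1/16)[1*(9)*conj(1) + 1*(1)*conj(1) + 2*(1 - 2*sqrt(2))*conj(1) + 2*(1)*conj(1) + 2*(1 + 2*sqrt(2))*conj(1) + 4*(-1)*conj(-1) + 4*(1)*conj(-1)]
      = (1/16)[(9) + (1) + (2 - 4*sqrt(2)) + (2) + (2 + 4*sqrt(2)) + (4) + (-4)] = 16/16 = 1
  <chi_rho, chi_3> = (1/16)[1*(9)*conj(1) + 1*(1)*conj(1) + 2*(1 - 2*sqrt(2))*conj(-1) + 2*(1)*conj(1) + 2*(1 + 2*sqrt(2))*conj(-1) + 4*(-1)*conj(1) + 4*(1)*conj(-1)]
      = (1/16)[(9) + (1) + (-2 + 4*sqrt(2)) + (2) + (-4*sqrt(2) - 2) + (-4) + (-4)] = 0/16 = 0
  <chi_rho, chi_4> = (1/16)[1*(9)*conj(1) + 1*(1)*conj(1) + 2*(1 - 2*sqrt(2))*conj(-1) + 2*(1)*conj(1) + 2*(1 + 2*sqrt(2))*conj(-1) + 4*(-1)*conj(-1) + 4*(1)*conj(1)]
      = (1/16)[(9) + (1) + (-2 + 4*sqrt(2)) + (2) + (-4*sqrt(2) - 2) + (4) + (4)] = 16/16 = 1
  <chi_rho, chi_5> = (1/16)[1*(9)*conj(2) + 1*(1)*conj(-2) + 2*(1 - 2*sqrt(2))*conj(sqrt(2)) + 2*(1)*conj(0) + 2*(1 + 2*sqrt(2))*conj(-sqrt(2)) + 4*(-1)*conj(0) + 4*(1)*conj(0)]
      = (1/16)[(18) + (-2) + (-8 + 2*sqrt(2)) + (0) + (-8 - 2*sqrt(2)) + (0) + (0)] = 0/16 = 0
  <chi_rho, chi_6> = (1/16)[1*(9)*conj(2) + 1*(1)*conj(2) + 2*(1 - 2*sqrt(2))*conj(0) + 2*(1)*conj(-2) + 2*(1 + 2*sqrt(2))*conj(0) + 4*(-1)*conj(0) + 4*(1)*conj(0)]
      = (1/16)[(18) + (2) + (0) + (-4) + (0) + (0) + (0)] = 16/16 = 1
  <chi_rho, chi_7> = (1/16)[1*(9)*conj(2) + 1*(1)*conj(-2) + 2*(1 - 2*sqrt(2))*conj(-sqrt(2)) + 2*(1)*conj(0) + 2*(1 + 2*sqrt(2))*conj(sqrt(2)) + 4*(-1)*conj(0) + 4*(1)*conj(0)]
      = (1/16)[(18) + (-2) + (8 - 2*sqrt(2)) + (0) + (2*sqrt(2) + 8) + (0) + (0)] = 32/16 = 2
Dimension check: dim(rho) = sum (mult * dim) = 1*1 + 1*1 + 0*1 + 1*1 + 0*2 + 1*2 + 2*2 = 9 = chi_rho(e) = 9.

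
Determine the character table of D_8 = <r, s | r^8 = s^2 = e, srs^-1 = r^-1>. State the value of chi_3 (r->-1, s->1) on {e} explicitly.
Conjugacy classes: {e} of size 1, {r^4} of size 1, {r^1, r^7} of size 2, {r^2, r^6} of size 2, {r^3, r^5} of size 2, {s, sr^2, ...} of size 4, {sr, sr^3, ...} of size 4.
Character table:
  irrep \ class              {e} (size 1)  {r^4} (size 1)  {r^1, r^7} (size 2)  {r^2, r^6} (size 2)  {r^3, r^5} (size 2)  {s, sr^2, ...} (size 4)  {sr, sr^3, ...} (size 4)
  chi_1 (triv)               1             1               1                    1                    1                    1                        1                       
  chi_2 (sign: r->1, s->-1)  1             1               1                    1                    1                    -1                       -1                      
  chi_3 (r->-1, s->1)        1             1               -1                   1                    -1                   1                        -1                      
  chi_4 (r->-1, s->-1)       1             1               -1                   1                    -1                   -1                       1                       
  chi_5 (2d, j=1)            2             -2              sqrt(2)              0                    -sqrt(2)             0                        0                       
  chi_6 (2d, j=2)            2             2               0                    -2                   0                    0                        0                       
  chi_7 (2d, j=3)            2             -2              -sqrt(2)             0                    sqrt(2)              0                        0                       

Spot check: chi_3 (r->-1, s->1) on {e} = 1.

Solution. D_8 has order 2*8 = 16 with 7 conjugacy classes, hence 7 irreducibles. Sum of squared dims 1 + 1 + 1 + 1 + 4 + 4 + 4 = 16 = |G|. Linear characters come from the abelianisation; the 2-dimensional irreps have character r^k -> 2*cos(2*pi*j*k/8), reflections -> 0.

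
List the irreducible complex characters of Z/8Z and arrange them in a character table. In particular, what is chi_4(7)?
Character table of Z/8Z (irreps indexed chi_0,...,chi_7 with chi_k(m) = zeta_8^(k*m), zeta_8 = exp(2*pi*i/8)):
  irrep \ class  {0} (size 1)  {1} (size 1)    {2} (size 1)  {3} (size 1)    {4} (size 1)  {5} (size 1)    {6} (size 1)  {7} (size 1)  
  chi_0          1             1               1             1               1             1               1             1             
  chi_1          1             exp(I*pi/4)     I             exp(3*I*pi/4)   -1            exp(-3*I*pi/4)  -I            exp(-I*pi/4)  
  chi_2          1             I               -1            -I              1             I               -1            -I            
  chi_3          1             exp(3*I*pi/4)   -I            exp(I*pi/4)     -1            exp(-I*pi/4)    I             exp(-3*I*pi/4)
  chi_4          1             -1              1             -1              1             -1              1             -1            
  chi_5          1             exp(-3*I*pi/4)  I             exp(-I*pi/4)    -1            exp(I*pi/4)     -I            exp(3*I*pi/4) 
  chi_6          1             -I              -1            I               1             -I              -1            I             
  chi_7          1             exp(-I*pi/4)    -I            exp(-3*I*pi/4)  -1            exp(3*I*pi/4)   I             exp(I*pi/4)   

Spot check: chi_4(7) = zeta_8^(4*7) = zeta_8^28 = -1.

Reasoning: Z/8Z is abelian, so all 8 irreducible complex representations are 1-dimensional. They are given by chi_k(m) = zeta_8^(k*m) for k = 0,...,7. Row orthogonality: sum_m chi_k(m) conj(chi_l(m)) = 8 * [k = l].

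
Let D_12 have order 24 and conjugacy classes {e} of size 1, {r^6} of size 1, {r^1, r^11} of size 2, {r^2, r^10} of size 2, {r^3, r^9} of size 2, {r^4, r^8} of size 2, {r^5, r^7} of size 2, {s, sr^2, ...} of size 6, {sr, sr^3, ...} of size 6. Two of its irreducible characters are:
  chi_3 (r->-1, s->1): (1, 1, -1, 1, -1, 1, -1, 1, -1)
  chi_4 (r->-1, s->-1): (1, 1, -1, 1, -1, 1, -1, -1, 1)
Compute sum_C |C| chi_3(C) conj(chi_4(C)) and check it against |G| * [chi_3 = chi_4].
Sum = 0; so <chi_3, chi_4> = 0 (distinct irreducibles are orthogonal).

Reasoning: Compute term by term over conjugacy classes (|C| * chi_3(C) * conj(chi_4(C))):
  1*(1)*conj(1) + 1*(1)*conj(1) + 2*(-1)*conj(-1) + 2*(1)*conj(1) + 2*(-1)*conj(-1) + 2*(1)*conj(1) + 2*(-1)*conj(-1) + 6*(1)*conj(-1) + 6*(-1)*conj(1)
  = (1) + (1) + (2) + (2) + (2) + (2) + (2) + (-6) + (-6)
  = 0.
Dividing by |G| = 24 gives 0/24 = 0, matching the row-orthogonality relation <chi_3, chi_4> = [chi_3 = chi_4].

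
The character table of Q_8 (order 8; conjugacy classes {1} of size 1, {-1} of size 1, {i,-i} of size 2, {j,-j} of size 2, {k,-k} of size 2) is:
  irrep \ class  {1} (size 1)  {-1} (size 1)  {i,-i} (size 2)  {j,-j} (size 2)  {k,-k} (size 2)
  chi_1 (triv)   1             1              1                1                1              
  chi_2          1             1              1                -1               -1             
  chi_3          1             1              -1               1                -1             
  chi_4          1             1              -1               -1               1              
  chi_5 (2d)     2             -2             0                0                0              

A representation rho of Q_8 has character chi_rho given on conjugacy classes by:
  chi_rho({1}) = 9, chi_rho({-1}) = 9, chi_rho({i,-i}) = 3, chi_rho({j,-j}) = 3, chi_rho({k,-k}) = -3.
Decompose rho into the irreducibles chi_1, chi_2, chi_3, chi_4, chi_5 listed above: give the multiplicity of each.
Multiplicities: chi_1: 3, chi_2: 3, chi_3: 3, chi_4: 0, chi_5: 0.

Argument: Use <chi_rho, chi> = (1/|G|) sum_C |C| * chi_rho(C) * conj(chi(C)) with |G| = 8 for each irreducible chi in the table:
  <chi_rho, chi_1> = (1/8)[1*(9)*conj(1) + 1*(9)*conj(1) + 2*(3)*conj(1) + 2*(3)*conj(1) + 2*(-3)*conj(1)]
      = (1/8)[(9) + (9) + (6) + (6) + (-6)] = 24/8 = 3
  <chi_rho, chi_2> = (1/8)[1*(9)*conj(1) + 1*(9)*conj(1) + 2*(3)*conj(1) + 2*(3)*conj(-1) + 2*(-3)*conj(-1)]
      = (1/8)[(9) + (9) + (6) + (-6) + (6)] = 24/8 = 3
  <chi_rho, chi_3> = (1/8)[1*(9)*conj(1) + 1*(9)*conj(1) + 2*(3)*conj(-1) + 2*(3)*conj(1) + 2*(-3)*conj(-1)]
      = (1/8)[(9) + (9) + (-6) + (6) + (6)] = 24/8 = 3
  <chi_rho, chi_4> = (1/8)[1*(9)*conj(1) + 1*(9)*conj(1) + 2*(3)*conj(-1) + 2*(3)*conj(-1) + 2*(-3)*conj(1)]
      = (1/8)[(9) + (9) + (-6) + (-6) + (-6)] = 0/8 = 0
  <chi_rho, chi_5> = (1/8)[1*(9)*conj(2) + 1*(9)*conj(-2) + 2*(3)*conj(0) + 2*(3)*conj(0) + 2*(-3)*conj(0)]
      = (1/8)[(18) + (-18) + (0) + (0) + (0)] = 0/8 = 0
Dimension check: dim(rho) = sum (mult * dim) = 3*1 + 3*1 + 3*1 + 0*1 + 0*2 = 9 = chi_rho(e) = 9.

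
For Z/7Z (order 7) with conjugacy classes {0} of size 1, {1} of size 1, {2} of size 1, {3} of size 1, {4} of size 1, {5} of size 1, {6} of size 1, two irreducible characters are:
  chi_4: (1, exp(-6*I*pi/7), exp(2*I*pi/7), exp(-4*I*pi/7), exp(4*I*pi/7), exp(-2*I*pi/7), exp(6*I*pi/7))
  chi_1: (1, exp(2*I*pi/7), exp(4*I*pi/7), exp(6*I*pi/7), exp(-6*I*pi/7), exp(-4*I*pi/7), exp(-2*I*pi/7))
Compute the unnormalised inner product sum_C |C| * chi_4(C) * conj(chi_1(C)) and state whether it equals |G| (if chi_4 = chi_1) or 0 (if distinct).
Sum = 0; so <chi_4, chi_1> = 0 (distinct irreducibles are orthogonal).

Why: Compute term by term over conjugacy classes (|C| * chi_4(C) * conj(chi_1(C))):
  1*(1)*conj(1) + 1*(exp(-6*I*pi/7))*conj(exp(2*I*pi/7)) + 1*(exp(2*I*pi/7))*conj(exp(4*I*pi/7)) + 1*(exp(-4*I*pi/7))*conj(exp(6*I*pi/7)) + 1*(exp(4*I*pi/7))*conj(exp(-6*I*pi/7)) + 1*(exp(-2*I*pi/7))*conj(exp(-4*I*pi/7)) + 1*(exp(6*I*pi/7))*conj(exp(-2*I*pi/7))
  = (1) + (exp(6*I*pi/7)) + (exp(-2*I*pi/7)) + (exp(4*I*pi/7)) + (exp(-4*I*pi/7)) + (exp(2*I*pi/7)) + (exp(-6*I*pi/7))
  = 0.
(Exp terms are combined using exp(i*s)*conj(exp(i*t)) = exp(i*(s-t)), and sums of them are collapsed using the identity that for every m > 1 the m distinct m-th roots of unity sum to 0, e.g. 1 + exp(2*I*pi/3) + exp(-2*I*pi/3) = 0.)
Dividing by |G| = 7 gives 0/7 = 0, matching the row-orthogonality relation <chi_4, chi_1> = [chi_4 = chi_1].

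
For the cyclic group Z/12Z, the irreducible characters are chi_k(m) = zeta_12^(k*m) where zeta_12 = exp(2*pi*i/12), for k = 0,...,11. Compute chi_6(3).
chi_6(3) = zeta_12^18 = -1

Derivation: chi_6(3) = zeta_12^(6*3) = zeta_12^18. Since zeta_12^12 = 1, this equals zeta_12^6 = exp(2*pi*i*6/12) = -1.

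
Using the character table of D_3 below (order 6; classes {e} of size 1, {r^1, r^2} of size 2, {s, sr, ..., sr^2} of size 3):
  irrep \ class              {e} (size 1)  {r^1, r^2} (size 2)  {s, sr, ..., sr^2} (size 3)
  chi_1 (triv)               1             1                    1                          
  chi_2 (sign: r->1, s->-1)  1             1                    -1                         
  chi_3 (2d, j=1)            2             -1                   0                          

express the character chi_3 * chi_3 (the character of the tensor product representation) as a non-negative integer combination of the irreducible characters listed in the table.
chi_3 tensor chi_3 = chi_1 + chi_2 + chi_3 (all other irreducibles have multiplicity 0).

The character of a tensor product is the pointwise product (chi_3 * chi_3)(C) = chi_3(C) * chi_3(C):
  {e}: (2)*(2), {r^1, r^2}: (-1)*(-1), {s, sr, ..., sr^2}: (0)*(0)
so (chi_3 * chi_3) takes values
  {e} -> 4, {r^1, r^2} -> 1, {s, sr, ..., sr^2} -> 0.
Now take the inner product of this character with each irreducible chi from the table, <chi_3*chi_3, chi> = (1/6) sum_C |C| (chi_3*chi_3)(C) conj(chi(C)):
  <chi_3*chi_3, chi_1> = (1/6)[1*(4)*conj(1) + 2*(1)*conj(1) + 3*(0)*conj(1)]
      = (1/6)[(4) + (2) + (0)] = 6/6 = 1
  <chi_3*chi_3, chi_2> = (1/6)[1*(4)*conj(1) + 2*(1)*conj(1) + 3*(0)*conj(-1)]
      = (1/6)[(4) + (2) + (0)] = 6/6 = 1
  <chi_3*chi_3, chi_3> = (1/6)[1*(4)*conj(2) + 2*(1)*conj(-1) + 3*(0)*conj(0)]
      = (1/6)[(8) + (-2) + (0)] = 6/6 = 1
Hence the multiplicities are chi_1: 1, chi_2: 1, chi_3: 1. Dimension check: dim(chi_3)*dim(chi_3) = 2*2 = 4 and sum (mult * dim) = 1*1 + 1*1 + 1*2 = 4.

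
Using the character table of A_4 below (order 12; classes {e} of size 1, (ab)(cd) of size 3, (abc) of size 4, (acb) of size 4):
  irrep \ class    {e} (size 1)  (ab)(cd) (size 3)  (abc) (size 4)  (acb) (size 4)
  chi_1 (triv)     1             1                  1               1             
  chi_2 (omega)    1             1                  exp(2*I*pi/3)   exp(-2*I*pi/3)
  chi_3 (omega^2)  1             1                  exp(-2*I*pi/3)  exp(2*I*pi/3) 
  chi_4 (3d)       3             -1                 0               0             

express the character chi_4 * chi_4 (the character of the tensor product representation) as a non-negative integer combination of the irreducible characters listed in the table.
chi_4 tensor chi_4 = chi_1 + chi_2 + chi_3 + 2*chi_4 (all other irreducibles have multiplicity 0).

Explanation: The character of a tensor product is the pointwise product (chi_4 * chi_4)(C) = chi_4(C) * chi_4(C):
  {e}: (3)*(3), (ab)(cd): (-1)*(-1), (abc): (0)*(0), (acb): (0)*(0)
so (chi_4 * chi_4) takes values
  {e} -> 9, (ab)(cd) -> 1, (abc) -> 0, (acb) -> 0.
Now take the inner product of this character with each irreducible chi from the table, <chi_4*chi_4, chi> = (1/12) sum_C |C| (chi_4*chi_4)(C) conj(chi(C)):
  <chi_4*chi_4, chi_1> = (1/12)[1*(9)*conj(1) + 3*(1)*conj(1) + 4*(0)*conj(1) + 4*(0)*conj(1)]
      = (1/12)[(9) + (3) + (0) + (0)] = 12/12 = 1
  <chi_4*chi_4, chi_2> = (1/12)[1*(9)*conj(1) + 3*(1)*conj(1) + 4*(0)*conj(exp(2*I*pi/3)) + 4*(0)*conj(exp(-2*I*pi/3))]
      = (1/12)[(9) + (3) + (0) + (0)] = 12/12 = 1
  <chi_4*chi_4, chi_3> = (1/12)[1*(9)*conj(1) + 3*(1)*conj(1) + 4*(0)*conj(exp(-2*I*pi/3)) + 4*(0)*conj(exp(2*I*pi/3))]
      = (1/12)[(9) + (3) + (0) + (0)] = 12/12 = 1
  <chi_4*chi_4, chi_4> = (1/12)[1*(9)*conj(3) + 3*(1)*conj(-1) + 4*(0)*conj(0) + 4*(0)*conj(0)]
      = (1/12)[(27) + (-3) + (0) + (0)] = 24/12 = 2
(Exp terms are combined using exp(i*s)*conj(exp(i*t)) = exp(i*(s-t)), and sums of them are collapsed using the identity that for every m > 1 the m distinct m-th roots of unity sum to 0, e.g. 1 + exp(2*I*pi/3) + exp(-2*I*pi/3) = 0.)
Hence the multiplicities are chi_1: 1, chi_2: 1, chi_3: 1, chi_4: 2. Dimension check: dim(chi_4)*dim(chi_4) = 3*3 = 9 and sum (mult * dim) = 1*1 + 1*1 + 1*1 + 2*3 = 9.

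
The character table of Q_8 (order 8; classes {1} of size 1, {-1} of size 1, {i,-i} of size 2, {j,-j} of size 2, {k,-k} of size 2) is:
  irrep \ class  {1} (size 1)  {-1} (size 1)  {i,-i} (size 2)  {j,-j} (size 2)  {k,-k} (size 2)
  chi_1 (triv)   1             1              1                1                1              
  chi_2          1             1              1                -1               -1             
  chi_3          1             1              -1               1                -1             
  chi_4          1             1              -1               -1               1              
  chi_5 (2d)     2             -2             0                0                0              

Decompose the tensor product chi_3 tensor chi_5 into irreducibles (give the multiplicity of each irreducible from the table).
chi_3 tensor chi_5 = chi_5 (all other irreducibles have multiplicity 0).

Solution. The character of a tensor product is the pointwise product (chi_3 * chi_5)(C) = chi_3(C) * chi_5(C):
  {1}: (1)*(2), {-1}: (1)*(-2), {i,-i}: (-1)*(0), {j,-j}: (1)*(0), {k,-k}: (-1)*(0)
so (chi_3 * chi_5) takes values
  {1} -> 2, {-1} -> -2, {i,-i} -> 0, {j,-j} -> 0, {k,-k} -> 0.
Now take the inner product of this character with each irreducible chi from the table, <chi_3*chi_5, chi> = (1/8) sum_C |C| (chi_3*chi_5)(C) conj(chi(C)):
  <chi_3*chi_5, chi_1> = (1/8)[1*(2)*conj(1) + 1*(-2)*conj(1) + 2*(0)*conj(1) + 2*(0)*conj(1) + 2*(0)*conj(1)]
      = (1/8)[(2) + (-2) + (0) + (0) + (0)] = 0/8 = 0
  <chi_3*chi_5, chi_2> = (1/8)[1*(2)*conj(1) + 1*(-2)*conj(1) + 2*(0)*conj(1) + 2*(0)*conj(-1) + 2*(0)*conj(-1)]
      = (1/8)[(2) + (-2) + (0) + (0) + (0)] = 0/8 = 0
  <chi_3*chi_5, chi_3> = (1/8)[1*(2)*conj(1) + 1*(-2)*conj(1) + 2*(0)*conj(-1) + 2*(0)*conj(1) + 2*(0)*conj(-1)]
      = (1/8)[(2) + (-2) + (0) + (0) + (0)] = 0/8 = 0
  <chi_3*chi_5, chi_4> = (1/8)[1*(2)*conj(1) + 1*(-2)*conj(1) + 2*(0)*conj(-1) + 2*(0)*conj(-1) + 2*(0)*conj(1)]
      = (1/8)[(2) + (-2) + (0) + (0) + (0)] = 0/8 = 0
  <chi_3*chi_5, chi_5> = (1/8)[1*(2)*conj(2) + 1*(-2)*conj(-2) + 2*(0)*conj(0) + 2*(0)*conj(0) + 2*(0)*conj(0)]
      = (1/8)[(4) + (4) + (0) + (0) + (0)] = 8/8 = 1
Hence the multiplicities are chi_5: 1. Dimension check: dim(chi_3)*dim(chi_5) = 1*2 = 2 and sum (mult * dim) = 1*2 = 2.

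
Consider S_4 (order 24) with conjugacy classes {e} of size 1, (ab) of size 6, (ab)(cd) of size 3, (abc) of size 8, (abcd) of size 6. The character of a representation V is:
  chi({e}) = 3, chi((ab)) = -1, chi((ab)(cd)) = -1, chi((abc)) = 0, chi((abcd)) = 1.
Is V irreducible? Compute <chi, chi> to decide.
Irreducible: <chi, chi> = 1.

Proof sketch: <chi, chi> = (1/|G|) sum_C |C| * |chi(C)|^2 = (1/24)[1*|3|^2 + 6*|-1|^2 + 3*|-1|^2 + 8*|0|^2 + 6*|1|^2]
  = (1/24)[(9) + (6) + (3) + (0) + (6)] = 24/24 = 1.
A character is irreducible iff <chi, chi> = 1, so this representation is irreducible.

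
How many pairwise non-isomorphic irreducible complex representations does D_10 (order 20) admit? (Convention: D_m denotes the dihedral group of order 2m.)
8

Argument: The number of irreducible complex representations of a finite group equals its number of conjugacy classes. D_10 has 8 conjugacy classes (n/2 + 3 for n even), so D_10 (order 20) has exactly 8 irreducible complex representations.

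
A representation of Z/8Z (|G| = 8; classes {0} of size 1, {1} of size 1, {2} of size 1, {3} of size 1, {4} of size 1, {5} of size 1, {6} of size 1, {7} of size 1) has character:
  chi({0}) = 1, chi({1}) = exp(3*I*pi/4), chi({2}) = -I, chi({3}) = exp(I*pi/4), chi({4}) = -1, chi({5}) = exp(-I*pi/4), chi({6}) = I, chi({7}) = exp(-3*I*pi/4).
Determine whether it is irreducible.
Irreducible: <chi, chi> = 1.

Derivation: <chi, chi> = (1/|G|) sum_C |C| * |chi(C)|^2 = (1/8)[1*|1|^2 + 1*|exp(3*I*pi/4)|^2 + 1*|-I|^2 + 1*|exp(I*pi/4)|^2 + 1*|-1|^2 + 1*|exp(-I*pi/4)|^2 + 1*|I|^2 + 1*|exp(-3*I*pi/4)|^2]
  = (1/8)[(1) + (1) + (1) + (1) + (1) + (1) + (1) + (1)] = 8/8 = 1.
(Exp terms are combined using exp(i*s)*conj(exp(i*t)) = exp(i*(s-t)), and sums of them are collapsed using the identity that for every m > 1 the m distinct m-th roots of unity sum to 0, e.g. 1 + exp(2*I*pi/3) + exp(-2*I*pi/3) = 0.)
A character is irreducible iff <chi, chi> = 1, so this representation is irreducible.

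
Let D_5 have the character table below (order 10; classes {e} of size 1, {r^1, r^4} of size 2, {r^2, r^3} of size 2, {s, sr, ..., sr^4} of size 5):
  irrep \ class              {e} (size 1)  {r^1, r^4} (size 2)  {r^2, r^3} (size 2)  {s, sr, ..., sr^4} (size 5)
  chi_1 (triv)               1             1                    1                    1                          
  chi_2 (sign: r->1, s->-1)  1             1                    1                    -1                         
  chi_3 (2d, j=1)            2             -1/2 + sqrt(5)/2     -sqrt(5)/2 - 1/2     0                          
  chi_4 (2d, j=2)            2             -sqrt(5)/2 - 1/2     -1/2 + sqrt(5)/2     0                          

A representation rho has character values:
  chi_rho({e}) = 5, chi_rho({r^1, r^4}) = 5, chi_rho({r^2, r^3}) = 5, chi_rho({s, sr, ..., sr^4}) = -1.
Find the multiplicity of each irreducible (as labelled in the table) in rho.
Multiplicities: chi_1: 2, chi_2: 3, chi_3: 0, chi_4: 0.

Reasoning: Use <chi_rho, chi> = (1/|G|) sum_C |C| * chi_rho(C) * conj(chi(C)) with |G| = 10 for each irreducible chi in the table:
  <chi_rho, chi_1> = (1/10)[1*(5)*conj(1) + 2*(5)*conj(1) + 2*(5)*conj(1) + 5*(-1)*conj(1)]
      = (1/10)[(5) + (10) + (10) + (-5)] = 20/10 = 2
  <chi_rho, chi_2> = (1/10)[1*(5)*conj(1) + 2*(5)*conj(1) + 2*(5)*conj(1) + 5*(-1)*conj(-1)]
      = (1/10)[(5) + (10) + (10) + (5)] = 30/10 = 3
  <chi_rho, chi_3> = (1/10)[1*(5)*conj(2) + 2*(5)*conj(-1/2 + sqrt(5)/2) + 2*(5)*conj(-sqrt(5)/2 - 1/2) + 5*(-1)*conj(0)]
      = (1/10)[(10) + (-5 + 5*sqrt(5)) + (-5*sqrt(5) - 5) + (0)] = 0/10 = 0
  <chi_rho, chi_4> = (1/10)[1*(5)*conj(2) + 2*(5)*conj(-sqrt(5)/2 - 1/2) + 2*(5)*conj(-1/2 + sqrt(5)/2) + 5*(-1)*conj(0)]
      = (1/10)[(10) + (-5*sqrt(5) - 5) + (-5 + 5*sqrt(5)) + (0)] = 0/10 = 0
Dimension check: dim(rho) = sum (mult * dim) = 2*1 + 3*1 + 0*2 + 0*2 = 5 = chi_rho(e) = 5.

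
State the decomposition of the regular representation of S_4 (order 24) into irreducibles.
Each irreducible V_i of dimension d_i appears with multiplicity d_i, i.e. rho_reg = (direct sum over all irreducibles V_i) d_i V_i. The irreducible dimensions for S_4 are 1, 1, 2, 3, 3: 2 irreducibles of dimension 1, each with multiplicity 1; 1 irreducible of dimension 2, with multiplicity 2; 2 irreducibles of dimension 3, each with multiplicity 3. Total dimension 2*1*1 + 1*2*2 + 2*3*3 = 24 = |G|.

Proof sketch: General theorem: in the regular representation of a finite group G, each irreducible appears with multiplicity equal to its dimension. Check: dim(rho_reg) = sum d_i^2 = 1 + 1 + 4 + 9 + 9 = 24 = |G|.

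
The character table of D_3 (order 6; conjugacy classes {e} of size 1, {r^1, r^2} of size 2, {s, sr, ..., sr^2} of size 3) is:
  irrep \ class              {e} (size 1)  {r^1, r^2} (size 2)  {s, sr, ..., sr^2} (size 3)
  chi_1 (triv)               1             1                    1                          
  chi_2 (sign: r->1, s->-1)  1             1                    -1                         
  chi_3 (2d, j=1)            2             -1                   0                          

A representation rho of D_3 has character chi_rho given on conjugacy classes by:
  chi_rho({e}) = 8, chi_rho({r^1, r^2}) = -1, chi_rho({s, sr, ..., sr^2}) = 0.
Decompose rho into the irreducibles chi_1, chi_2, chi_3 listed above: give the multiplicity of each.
Multiplicities: chi_1: 1, chi_2: 1, chi_3: 3.

Working: Use <chi_rho, chi> = (1/|G|) sum_C |C| * chi_rho(C) * conj(chi(C)) with |G| = 6 for each irreducible chi in the table:
  <chi_rho, chi_1> = (1/6)[1*(8)*conj(1) + 2*(-1)*conj(1) + 3*(0)*conj(1)]
      = (1/6)[(8) + (-2) + (0)] = 6/6 = 1
  <chi_rho, chi_2> = (1/6)[1*(8)*conj(1) + 2*(-1)*conj(1) + 3*(0)*conj(-1)]
      = (1/6)[(8) + (-2) + (0)] = 6/6 = 1
  <chi_rho, chi_3> = (1/6)[1*(8)*conj(2) + 2*(-1)*conj(-1) + 3*(0)*conj(0)]
      = (1/6)[(16) + (2) + (0)] = 18/6 = 3
Dimension check: dim(rho) = sum (mult * dim) = 1*1 + 1*1 + 3*2 = 8 = chi_rho(e) = 8.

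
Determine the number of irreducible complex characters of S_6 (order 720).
11

Explanation: The number of irreducible complex representations of a finite group equals its number of conjugacy classes. Conjugacy classes in S_6 correspond to cycle types, i.e. partitions of 6; there are p(6) = 11 of them, so S_6 (order 720) has exactly 11 irreducible complex representations.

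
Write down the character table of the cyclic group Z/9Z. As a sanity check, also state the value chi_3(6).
Character table of Z/9Z (irreps indexed chi_0,...,chi_8 with chi_k(m) = zeta_9^(k*m), zeta_9 = exp(2*pi*i/9)):
  irrep \ class  {0} (size 1)  {1} (size 1)    {2} (size 1)    {3} (size 1)    {4} (size 1)    {5} (size 1)    {6} (size 1)    {7} (size 1)    {8} (size 1)  
  chi_0          1             1               1               1               1               1               1               1               1             
  chi_1          1             exp(2*I*pi/9)   exp(4*I*pi/9)   exp(2*I*pi/3)   exp(8*I*pi/9)   exp(-8*I*pi/9)  exp(-2*I*pi/3)  exp(-4*I*pi/9)  exp(-2*I*pi/9)
  chi_2          1             exp(4*I*pi/9)   exp(8*I*pi/9)   exp(-2*I*pi/3)  exp(-2*I*pi/9)  exp(2*I*pi/9)   exp(2*I*pi/3)   exp(-8*I*pi/9)  exp(-4*I*pi/9)
  chi_3          1             exp(2*I*pi/3)   exp(-2*I*pi/3)  1               exp(2*I*pi/3)   exp(-2*I*pi/3)  1               exp(2*I*pi/3)   exp(-2*I*pi/3)
  chi_4          1             exp(8*I*pi/9)   exp(-2*I*pi/9)  exp(2*I*pi/3)   exp(-4*I*pi/9)  exp(4*I*pi/9)   exp(-2*I*pi/3)  exp(2*I*pi/9)   exp(-8*I*pi/9)
  chi_5          1             exp(-8*I*pi/9)  exp(2*I*pi/9)   exp(-2*I*pi/3)  exp(4*I*pi/9)   exp(-4*I*pi/9)  exp(2*I*pi/3)   exp(-2*I*pi/9)  exp(8*I*pi/9) 
  chi_6          1             exp(-2*I*pi/3)  exp(2*I*pi/3)   1               exp(-2*I*pi/3)  exp(2*I*pi/3)   1               exp(-2*I*pi/3)  exp(2*I*pi/3) 
  chi_7          1             exp(-4*I*pi/9)  exp(-8*I*pi/9)  exp(2*I*pi/3)   exp(2*I*pi/9)   exp(-2*I*pi/9)  exp(-2*I*pi/3)  exp(8*I*pi/9)   exp(4*I*pi/9) 
  chi_8          1             exp(-2*I*pi/9)  exp(-4*I*pi/9)  exp(-2*I*pi/3)  exp(-8*I*pi/9)  exp(8*I*pi/9)   exp(2*I*pi/3)   exp(4*I*pi/9)   exp(2*I*pi/9) 

Spot check: chi_3(6) = zeta_9^(3*6) = zeta_9^18 = 1.

Why: Z/9Z is abelian, so all 9 irreducible complex representations are 1-dimensional. They are given by chi_k(m) = zeta_9^(k*m) for k = 0,...,8. Row orthogonality: sum_m chi_k(m) conj(chi_l(m)) = 9 * [k = l].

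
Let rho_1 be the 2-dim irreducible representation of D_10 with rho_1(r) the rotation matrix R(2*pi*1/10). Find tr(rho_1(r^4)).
chi_{rho_1}(r^4) = 2*cos(2*pi*1*4/10) = -sqrt(5)/2 - 1/2

Argument: rho_1(r^4) is rotation by angle 2*pi*1*4/10, whose trace is 2*cos(2*pi*1*4/10) = -sqrt(5)/2 - 1/2.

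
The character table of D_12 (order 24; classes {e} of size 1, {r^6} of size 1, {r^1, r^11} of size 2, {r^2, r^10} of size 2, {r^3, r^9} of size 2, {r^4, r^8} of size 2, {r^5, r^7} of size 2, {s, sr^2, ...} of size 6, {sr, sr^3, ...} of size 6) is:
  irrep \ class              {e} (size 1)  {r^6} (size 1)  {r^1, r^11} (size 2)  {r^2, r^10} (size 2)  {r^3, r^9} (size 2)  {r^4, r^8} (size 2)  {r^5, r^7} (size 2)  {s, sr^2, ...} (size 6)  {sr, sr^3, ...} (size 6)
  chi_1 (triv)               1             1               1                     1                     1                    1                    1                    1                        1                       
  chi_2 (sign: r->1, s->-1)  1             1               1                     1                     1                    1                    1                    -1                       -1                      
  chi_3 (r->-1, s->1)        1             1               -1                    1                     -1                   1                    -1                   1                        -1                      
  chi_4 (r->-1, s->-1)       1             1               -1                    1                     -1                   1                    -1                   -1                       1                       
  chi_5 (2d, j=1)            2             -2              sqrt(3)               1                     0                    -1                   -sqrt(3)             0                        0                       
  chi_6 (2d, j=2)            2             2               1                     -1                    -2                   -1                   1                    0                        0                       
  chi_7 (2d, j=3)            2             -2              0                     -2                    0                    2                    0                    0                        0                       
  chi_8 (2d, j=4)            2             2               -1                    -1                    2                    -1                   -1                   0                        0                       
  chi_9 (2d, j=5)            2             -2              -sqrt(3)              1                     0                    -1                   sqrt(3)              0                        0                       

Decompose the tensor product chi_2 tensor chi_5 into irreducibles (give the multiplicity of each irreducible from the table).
chi_2 tensor chi_5 = chi_5 (all other irreducibles have multiplicity 0).

Details: The character of a tensor product is the pointwise product (chi_2 * chi_5)(C) = chi_2(C) * chi_5(C):
  {e}: (1)*(2), {r^6}: (1)*(-2), {r^1, r^11}: (1)*(sqrt(3)), {r^2, r^10}: (1)*(1), {r^3, r^9}: (1)*(0), {r^4, r^8}: (1)*(-1), {r^5, r^7}: (1)*(-sqrt(3)), {s, sr^2, ...}: (-1)*(0), {sr, sr^3, ...}: (-1)*(0)
so (chi_2 * chi_5) takes values
  {e} -> 2, {r^6} -> -2, {r^1, r^11} -> sqrt(3), {r^2, r^10} -> 1, {r^3, r^9} -> 0, {r^4, r^8} -> -1, {r^5, r^7} -> -sqrt(3), {s, sr^2, ...} -> 0, {sr, sr^3, ...} -> 0.
Now take the inner product of this character with each irreducible chi from the table, <chi_2*chi_5, chi> = (1/24) sum_C |C| (chi_2*chi_5)(C) conj(chi(C)):
  <chi_2*chi_5, chi_1> = (1/24)[1*(2)*conj(1) + 1*(-2)*conj(1) + 2*(sqrt(3))*conj(1) + 2*(1)*conj(1) + 2*(0)*conj(1) + 2*(-1)*conj(1) + 2*(-sqrt(3))*conj(1) + 6*(0)*conj(1) + 6*(0)*conj(1)]
      = (1/24)[(2) + (-2) + (2*sqrt(3)) + (2) + (0) + (-2) + (-2*sqrt(3)) + (0) + (0)] = 0/24 = 0
  <chi_2*chi_5, chi_2> = (1/24)[1*(2)*conj(1) + 1*(-2)*conj(1) + 2*(sqrt(3))*conj(1) + 2*(1)*conj(1) + 2*(0)*conj(1) + 2*(-1)*conj(1) + 2*(-sqrt(3))*conj(1) + 6*(0)*conj(-1) + 6*(0)*conj(-1)]
      = (1/24)[(2) + (-2) + (2*sqrt(3)) + (2) + (0) + (-2) + (-2*sqrt(3)) + (0) + (0)] = 0/24 = 0
  <chi_2*chi_5, chi_3> = (1/24)[1*(2)*conj(1) + 1*(-2)*conj(1) + 2*(sqrt(3))*conj(-1) + 2*(1)*conj(1) + 2*(0)*conj(-1) + 2*(-1)*conj(1) + 2*(-sqrt(3))*conj(-1) + 6*(0)*conj(1) + 6*(0)*conj(-1)]
      = (1/24)[(2) + (-2) + (-2*sqrt(3)) + (2) + (0) + (-2) + (2*sqrt(3)) + (0) + (0)] = 0/24 = 0
  <chi_2*chi_5, chi_4> = (1/24)[1*(2)*conj(1) + 1*(-2)*conj(1) + 2*(sqrt(3))*conj(-1) + 2*(1)*conj(1) + 2*(0)*conj(-1) + 2*(-1)*conj(1) + 2*(-sqrt(3))*conj(-1) + 6*(0)*conj(-1) + 6*(0)*conj(1)]
      = (1/24)[(2) + (-2) + (-2*sqrt(3)) + (2) + (0) + (-2) + (2*sqrt(3)) + (0) + (0)] = 0/24 = 0
  <chi_2*chi_5, chi_5> = (1/24)[1*(2)*conj(2) + 1*(-2)*conj(-2) + 2*(sqrt(3))*conj(sqrt(3)) + 2*(1)*conj(1) + 2*(0)*conj(0) + 2*(-1)*conj(-1) + 2*(-sqrt(3))*conj(-sqrt(3)) + 6*(0)*conj(0) + 6*(0)*conj(0)]
      = (1/24)[(4) + (4) + (6) + (2) + (0) + (2) + (6) + (0) + (0)] = 24/24 = 1
  <chi_2*chi_5, chi_6> = (1/24)[1*(2)*conj(2) + 1*(-2)*conj(2) + 2*(sqrt(3))*conj(1) + 2*(1)*conj(-1) + 2*(0)*conj(-2) + 2*(-1)*conj(-1) + 2*(-sqrt(3))*conj(1) + 6*(0)*conj(0) + 6*(0)*conj(0)]
      = (1/24)[(4) + (-4) + (2*sqrt(3)) + (-2) + (0) + (2) + (-2*sqrt(3)) + (0) + (0)] = 0/24 = 0
  <chi_2*chi_5, chi_7> = (1/24)[1*(2)*conj(2) + 1*(-2)*conj(-2) + 2*(sqrt(3))*conj(0) + 2*(1)*conj(-2) + 2*(0)*conj(0) + 2*(-1)*conj(2) + 2*(-sqrt(3))*conj(0) + 6*(0)*conj(0) + 6*(0)*conj(0)]
      = (1/24)[(4) + (4) + (0) + (-4) + (0) + (-4) + (0) + (0) + (0)] = 0/24 = 0
  <chi_2*chi_5, chi_8> = (1/24)[1*(2)*conj(2) + 1*(-2)*conj(2) + 2*(sqrt(3))*conj(-1) + 2*(1)*conj(-1) + 2*(0)*conj(2) + 2*(-1)*conj(-1) + 2*(-sqrt(3))*conj(-1) + 6*(0)*conj(0) + 6*(0)*conj(0)]
      = (1/24)[(4) + (-4) + (-2*sqrt(3)) + (-2) + (0) + (2) + (2*sqrt(3)) + (0) + (0)] = 0/24 = 0
  <chi_2*chi_5, chi_9> = (1/24)[1*(2)*conj(2) + 1*(-2)*conj(-2) + 2*(sqrt(3))*conj(-sqrt(3)) + 2*(1)*conj(1) + 2*(0)*conj(0) + 2*(-1)*conj(-1) + 2*(-sqrt(3))*conj(sqrt(3)) + 6*(0)*conj(0) + 6*(0)*conj(0)]
      = (1/24)[(4) + (4) + (-6) + (2) + (0) + (2) + (-6) + (0) + (0)] = 0/24 = 0
Hence the multiplicities are chi_5: 1. Dimension check: dim(chi_2)*dim(chi_5) = 1*2 = 2 and sum (mult * dim) = 1*2 = 2.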